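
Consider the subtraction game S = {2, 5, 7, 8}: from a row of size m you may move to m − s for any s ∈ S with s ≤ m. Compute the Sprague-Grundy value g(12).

Build the Grundy sequence with g(k) = mex{g(k−s) : s ∈ {2, 5, 7, 8}, s ≤ k}:
k:     0  1  2  3  4  5  6  7  8  9 10 11 12
g(k):  0  0  1  1  0  2  1  3  2  2  0  3  1
So g(12) = 1.

1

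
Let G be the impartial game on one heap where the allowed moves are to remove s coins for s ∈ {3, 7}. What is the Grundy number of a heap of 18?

2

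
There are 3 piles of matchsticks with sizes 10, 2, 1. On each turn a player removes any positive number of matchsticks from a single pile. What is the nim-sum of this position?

9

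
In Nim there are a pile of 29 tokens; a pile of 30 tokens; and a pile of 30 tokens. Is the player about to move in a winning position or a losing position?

Winning position

Compute the nim-sum pairwise:
29 ^ 30 = 3
3 ^ 30 = 29
The nim-sum is 29 ≠ 0, so this is an N-position: the player to move can win.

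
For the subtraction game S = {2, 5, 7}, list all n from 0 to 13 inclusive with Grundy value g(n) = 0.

0, 1, 4, 10, 13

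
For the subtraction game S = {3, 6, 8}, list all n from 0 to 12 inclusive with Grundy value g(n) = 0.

0, 1, 2, 11, 12

Grundy values for subtraction set {3, 6, 8}:
g(0) = mex{} = 0
g(1) = mex{} = 0
g(2) = mex{} = 0
g(3) = mex{0} = 1
g(4) = mex{0} = 1
g(5) = mex{0} = 1
g(6) = mex{0,1} = 2
g(7) = mex{0,1} = 2
g(8) = mex{0,1} = 2
g(9) = mex{0,1,2} = 3
g(10) = mex{0,1,2} = 3
g(11) = mex{1,2} = 0
g(12) = mex{1,2,3} = 0
The P-positions (g = 0) in 0..12 are 0, 1, 2, 11, 12.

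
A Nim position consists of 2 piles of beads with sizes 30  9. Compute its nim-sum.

23

Nim-sum: 30 ^ 9 = 23.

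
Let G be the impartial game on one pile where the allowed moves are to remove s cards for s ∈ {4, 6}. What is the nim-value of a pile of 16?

Build the Grundy sequence with g(k) = mex{g(k−s) : s ∈ {4, 6}, s ≤ k}:
k:     0  1  2  3  4  5  6  7  8  9 10 11 12 13 14 15 16
g(k):  0  0  0  0  1  1  1  1  2  2  0  0  0  0  1  1  1
So g(16) = 1.

1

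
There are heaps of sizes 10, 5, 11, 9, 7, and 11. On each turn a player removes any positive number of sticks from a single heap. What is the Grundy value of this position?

1

Compute the nim-sum pairwise:
10 ^ 5 = 15
15 ^ 11 = 4
4 ^ 9 = 13
13 ^ 7 = 10
10 ^ 11 = 1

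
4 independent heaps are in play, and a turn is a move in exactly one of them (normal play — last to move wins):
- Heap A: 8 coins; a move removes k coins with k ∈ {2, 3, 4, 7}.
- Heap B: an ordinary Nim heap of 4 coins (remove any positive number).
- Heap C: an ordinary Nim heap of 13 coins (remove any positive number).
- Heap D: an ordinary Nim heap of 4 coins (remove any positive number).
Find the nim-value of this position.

12

For heap A, compute g(0), g(1), … with moves {2, 3, 4, 7}:
k:     0  1  2  3  4  5  6  7  8
g(k):  0  0  1  1  2  2  0  3  1
So g(8) = 1.
Heap B is a plain Nim heap of size 4, so its Grundy value is 4.
Heap C is a plain Nim heap of size 13, so its Grundy value is 13.
Heap D is a plain Nim heap of size 4, so its Grundy value is 4.
By the Sprague-Grundy theorem, the Grundy value of a sum of independent games is the XOR of the component values.
Combined value = 1 XOR 4 XOR 13 XOR 4 = 12.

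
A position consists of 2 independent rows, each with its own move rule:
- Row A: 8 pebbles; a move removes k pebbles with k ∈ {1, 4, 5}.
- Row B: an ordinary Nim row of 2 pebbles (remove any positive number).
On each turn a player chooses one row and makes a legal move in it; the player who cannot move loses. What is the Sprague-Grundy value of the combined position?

Build the Grundy sequence for row A with g(k) = mex{g(k−s) : s ∈ {1, 4, 5}, s ≤ k}:
g(0) = mex{} = 0
g(1) = mex{0} = 1
g(2) = mex{1} = 0
g(3) = mex{0} = 1
g(4) = mex{0,1} = 2
g(5) = mex{0,1,2} = 3
g(6) = mex{0,1,3} = 2
g(7) = mex{0,1,2} = 3
g(8) = mex{1,2,3} = 0
So g(8) = 0.
Row B is a plain Nim row of size 2, so its Grundy value is 2.
The value of a disjunctive sum is the nim-sum of the parts.
Combined value = 0 ⊕ 2 = 2.

2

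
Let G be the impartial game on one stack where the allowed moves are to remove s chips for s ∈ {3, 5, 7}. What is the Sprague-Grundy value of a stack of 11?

0

Compute g(0), g(1), … for moves {3, 5, 7}:
g(0) = mex{} = 0
g(1) = mex{} = 0
g(2) = mex{} = 0
g(3) = mex{0} = 1
g(4) = mex{0} = 1
g(5) = mex{0} = 1
g(6) = mex{0,1} = 2
g(7) = mex{0,1} = 2
g(8) = mex{0,1} = 2
g(9) = mex{0,1,2} = 3
g(10) = mex{1,2} = 0
g(11) = mex{1,2} = 0
So g(11) = 0.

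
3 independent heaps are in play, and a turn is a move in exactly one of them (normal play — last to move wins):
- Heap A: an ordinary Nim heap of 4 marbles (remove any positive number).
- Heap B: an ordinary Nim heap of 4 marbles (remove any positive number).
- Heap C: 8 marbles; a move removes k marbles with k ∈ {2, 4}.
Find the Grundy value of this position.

1

Heap A is a plain Nim heap of size 4, so its Grundy value is 4.
Heap B is a plain Nim heap of size 4, so its Grundy value is 4.
For heap C, compute g(0), g(1), … with moves {2, 4}:
g(0) = mex{} = 0
g(1) = mex{} = 0
g(2) = mex{0} = 1
g(3) = mex{0} = 1
g(4) = mex{0,1} = 2
g(5) = mex{0,1} = 2
g(6) = mex{1,2} = 0
g(7) = mex{1,2} = 0
g(8) = mex{0,2} = 1
So g(8) = 1.
The value of a disjunctive sum is the nim-sum of the parts.
Combined value = 4 ⊕ 4 ⊕ 1 = 1.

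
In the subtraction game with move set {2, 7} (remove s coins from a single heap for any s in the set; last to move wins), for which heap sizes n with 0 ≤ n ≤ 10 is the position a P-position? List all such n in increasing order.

Grundy values for subtraction set {2, 7}:
g(0) = mex{} = 0
g(1) = mex{} = 0
g(2) = mex{0} = 1
g(3) = mex{0} = 1
g(4) = mex{1} = 0
g(5) = mex{1} = 0
g(6) = mex{0} = 1
g(7) = mex{0} = 1
g(8) = mex{0,1} = 2
g(9) = mex{1} = 0
g(10) = mex{1,2} = 0
The P-positions (g = 0) in 0..10 are 0, 1, 4, 5, 9, 10.

0, 1, 4, 5, 9, 10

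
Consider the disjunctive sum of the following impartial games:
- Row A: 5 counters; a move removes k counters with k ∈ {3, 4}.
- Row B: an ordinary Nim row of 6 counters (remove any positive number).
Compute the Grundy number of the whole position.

7

For row A, compute g(0), g(1), … with moves {3, 4}:
g(0) = mex{} = 0
g(1) = mex{} = 0
g(2) = mex{} = 0
g(3) = mex{0} = 1
g(4) = mex{0} = 1
g(5) = mex{0} = 1
So g(5) = 1.
Row B is a plain Nim row of size 6, so its Grundy value is 6.
By the Sprague-Grundy theorem, the Grundy value of a sum of independent games is the XOR of the component values.
Combined value = 1 XOR 6 = 7.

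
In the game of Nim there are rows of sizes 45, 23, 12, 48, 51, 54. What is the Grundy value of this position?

Bitwise XOR of the heap sizes:
  101101  (45)
  010111  (23)
  001100  (12)
  110000  (48)
  110011  (51)
  110110  (54)
  ------
  000011  (3)

3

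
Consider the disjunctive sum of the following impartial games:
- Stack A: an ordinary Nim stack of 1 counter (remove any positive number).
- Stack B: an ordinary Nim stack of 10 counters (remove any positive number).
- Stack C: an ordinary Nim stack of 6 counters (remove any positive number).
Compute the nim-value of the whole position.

13

Stack A is a plain Nim stack of size 1, so its Grundy value is 1.
Stack B is a plain Nim stack of size 10, so its Grundy value is 10.
Stack C is a plain Nim stack of size 6, so its Grundy value is 6.
The value of a disjunctive sum is the nim-sum of the parts.
Combined value = 1 ⊕ 10 ⊕ 6 = 13.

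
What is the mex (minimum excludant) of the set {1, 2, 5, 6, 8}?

0

0 is not in the set, so the mex is 0.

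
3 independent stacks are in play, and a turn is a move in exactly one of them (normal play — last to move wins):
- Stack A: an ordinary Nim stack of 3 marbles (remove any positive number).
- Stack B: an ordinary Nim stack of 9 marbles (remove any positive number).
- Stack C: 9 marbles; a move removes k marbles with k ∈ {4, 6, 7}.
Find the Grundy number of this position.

8

Stack A is a plain Nim stack of size 3, so its Grundy value is 3.
Stack B is a plain Nim stack of size 9, so its Grundy value is 9.
Build the Grundy sequence for stack C with g(k) = mex{g(k−s) : s ∈ {4, 6, 7}, s ≤ k}:
g(0) = mex{} = 0
g(1) = mex{} = 0
g(2) = mex{} = 0
g(3) = mex{} = 0
g(4) = mex{0} = 1
g(5) = mex{0} = 1
g(6) = mex{0} = 1
g(7) = mex{0} = 1
g(8) = mex{0,1} = 2
g(9) = mex{0,1} = 2
So g(9) = 2.
By the Sprague-Grundy theorem, the Grundy value of a sum of independent games is the XOR of the component values.
Combined value = 3 XOR 9 XOR 2 = 8.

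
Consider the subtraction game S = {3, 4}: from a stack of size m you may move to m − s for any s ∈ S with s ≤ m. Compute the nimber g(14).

0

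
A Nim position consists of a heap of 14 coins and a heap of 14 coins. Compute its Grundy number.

Nim-sum: 14 ^ 14 = 0.

0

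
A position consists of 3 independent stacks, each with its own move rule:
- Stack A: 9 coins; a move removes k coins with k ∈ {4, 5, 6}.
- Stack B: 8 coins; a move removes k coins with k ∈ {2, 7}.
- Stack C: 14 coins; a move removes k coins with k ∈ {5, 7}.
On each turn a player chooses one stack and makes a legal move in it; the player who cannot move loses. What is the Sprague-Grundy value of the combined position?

0

Build the Grundy sequence for stack A with g(k) = mex{g(k−s) : s ∈ {4, 5, 6}, s ≤ k}:
g(0) = mex{} = 0
g(1) = mex{} = 0
g(2) = mex{} = 0
g(3) = mex{} = 0
g(4) = mex{0} = 1
g(5) = mex{0} = 1
g(6) = mex{0} = 1
g(7) = mex{0} = 1
g(8) = mex{0,1} = 2
g(9) = mex{0,1} = 2
So g(9) = 2.
For stack B, compute g(0), g(1), … with moves {2, 7}:
k:     0  1  2  3  4  5  6  7  8
g(k):  0  0  1  1  0  0  1  1  2
So g(8) = 2.
Build the Grundy sequence for stack C with g(k) = mex{g(k−s) : s ∈ {5, 7}, s ≤ k}:
k:     0  1  2  3  4  5  6  7  8  9 10 11 12 13 14
g(k):  0  0  0  0  0  1  1  1  1  1  2  2  0  0  0
So g(14) = 0.
By the Sprague-Grundy theorem, the Grundy value of a sum of independent games is the XOR of the component values.
Combined value = 2 XOR 2 XOR 0 = 0.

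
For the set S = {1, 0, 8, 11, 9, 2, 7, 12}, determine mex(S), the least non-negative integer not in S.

The values 0, 1, 2 are all present; 3 is the first non-negative integer missing from the set.

3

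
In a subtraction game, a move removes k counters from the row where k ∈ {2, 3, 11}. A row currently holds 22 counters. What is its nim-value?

1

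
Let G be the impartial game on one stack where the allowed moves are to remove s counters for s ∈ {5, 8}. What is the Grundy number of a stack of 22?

1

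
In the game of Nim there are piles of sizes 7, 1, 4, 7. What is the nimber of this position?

Compute the nim-sum pairwise:
7 ⊕ 1 = 6
6 ⊕ 4 = 2
2 ⊕ 7 = 5

5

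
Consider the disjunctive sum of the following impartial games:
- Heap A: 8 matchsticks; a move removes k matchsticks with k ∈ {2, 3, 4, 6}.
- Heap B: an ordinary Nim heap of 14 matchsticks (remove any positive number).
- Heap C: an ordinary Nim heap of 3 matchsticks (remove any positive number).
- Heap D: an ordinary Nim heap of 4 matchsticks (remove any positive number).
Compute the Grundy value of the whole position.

Grundy values for heap A (subtraction set {2, 3, 4, 6}):
k:     0  1  2  3  4  5  6  7  8
g(k):  0  0  1  1  2  2  3  3  0
So g(8) = 0.
Heap B is a plain Nim heap of size 14, so its Grundy value is 14.
Heap C is a plain Nim heap of size 3, so its Grundy value is 3.
Heap D is a plain Nim heap of size 4, so its Grundy value is 4.
By the Sprague-Grundy theorem, the Grundy value of a sum of independent games is the XOR of the component values.
Combined value = 0 ⊕ 14 ⊕ 3 ⊕ 4 = 9.

9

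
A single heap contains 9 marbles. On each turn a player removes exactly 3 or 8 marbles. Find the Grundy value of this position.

1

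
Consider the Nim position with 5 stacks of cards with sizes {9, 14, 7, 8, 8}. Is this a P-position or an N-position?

P-position

Nim-sum: 9 ^ 14 ^ 7 ^ 8 ^ 8 = 0.
The nim-sum is 0, so this is a P-position: the player to move is in a losing position under optimal play.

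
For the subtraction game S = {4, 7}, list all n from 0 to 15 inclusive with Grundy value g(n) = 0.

0, 1, 2, 3, 11, 12, 13, 14

Build the Grundy sequence with g(k) = mex{g(k−s) : s ∈ {4, 7}, s ≤ k}:
k:     0  1  2  3  4  5  6  7  8  9 10 11 12 13 14 15
g(k):  0  0  0  0  1  1  1  1  2  2  2  0  0  0  0  1
The P-positions (g = 0) in 0..15 are 0, 1, 2, 3, 11, 12, 13, 14.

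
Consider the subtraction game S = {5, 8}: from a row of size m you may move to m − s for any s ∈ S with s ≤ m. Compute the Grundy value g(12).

Build the Grundy sequence with g(k) = mex{g(k−s) : s ∈ {5, 8}, s ≤ k}:
k:     0  1  2  3  4  5  6  7  8  9 10 11 12
g(k):  0  0  0  0  0  1  1  1  1  1  2  2  2
So g(12) = 2.

2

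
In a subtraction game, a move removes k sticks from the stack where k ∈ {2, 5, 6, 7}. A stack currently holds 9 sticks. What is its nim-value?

2

Compute g(0), g(1), … for moves {2, 5, 6, 7}:
k:     0  1  2  3  4  5  6  7  8  9
g(k):  0  0  1  1  0  2  1  3  2  2
So g(9) = 2.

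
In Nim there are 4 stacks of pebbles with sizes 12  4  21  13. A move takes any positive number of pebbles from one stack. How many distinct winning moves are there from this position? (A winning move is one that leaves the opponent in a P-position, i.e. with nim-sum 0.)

1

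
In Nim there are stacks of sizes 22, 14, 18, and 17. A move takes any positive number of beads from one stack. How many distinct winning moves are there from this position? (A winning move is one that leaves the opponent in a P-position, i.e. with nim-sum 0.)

Nim-sum: 22 ⊕ 14 ⊕ 18 ⊕ 17 = 27.
The overall nim-sum is X = 27. A stack of size p has a winning move iff p XOR X < p (reduce it to p XOR X).
  22: 22 XOR 27 = 13 < 22 — winning move (to 13).
  14: 14 XOR 27 = 21 ≥ 14 — no move.
  18: 18 XOR 27 = 9 < 18 — winning move (to 9).
  17: 17 XOR 27 = 10 < 17 — winning move (to 10).
That gives 3 winning moves.

3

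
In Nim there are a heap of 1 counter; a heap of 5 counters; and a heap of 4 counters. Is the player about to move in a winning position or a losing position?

Losing position

Write each in binary and XOR column by column:
  001  (1)
  101  (5)
  100  (4)
  ---
  000  (0)
The nim-sum is 0, so this is a P-position: the player to move is in a losing position under optimal play.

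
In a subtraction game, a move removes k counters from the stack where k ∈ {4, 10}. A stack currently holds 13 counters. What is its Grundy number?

1

Compute g(0), g(1), … for moves {4, 10}:
g(0) = mex{} = 0
g(1) = mex{} = 0
g(2) = mex{} = 0
g(3) = mex{} = 0
g(4) = mex{0} = 1
g(5) = mex{0} = 1
g(6) = mex{0} = 1
g(7) = mex{0} = 1
g(8) = mex{1} = 0
g(9) = mex{1} = 0
g(10) = mex{0,1} = 2
g(11) = mex{0,1} = 2
g(12) = mex{0} = 1
g(13) = mex{0} = 1
So g(13) = 1.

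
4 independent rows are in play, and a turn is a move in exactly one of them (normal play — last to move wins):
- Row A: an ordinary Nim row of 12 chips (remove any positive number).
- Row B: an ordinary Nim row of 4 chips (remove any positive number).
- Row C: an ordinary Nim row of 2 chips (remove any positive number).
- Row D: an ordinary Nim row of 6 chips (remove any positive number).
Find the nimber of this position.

Row A is a plain Nim row of size 12, so its Grundy value is 12.
Row B is a plain Nim row of size 4, so its Grundy value is 4.
Row C is a plain Nim row of size 2, so its Grundy value is 2.
Row D is a plain Nim row of size 6, so its Grundy value is 6.
By the Sprague-Grundy theorem, the Grundy value of a sum of independent games is the XOR of the component values.
Combined value = 12 ⊕ 4 ⊕ 2 ⊕ 6 = 12.

12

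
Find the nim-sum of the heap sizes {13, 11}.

Nim-sum: 13 ⊕ 11 = 6.

6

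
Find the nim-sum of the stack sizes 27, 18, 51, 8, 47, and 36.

57

Compute the nim-sum pairwise:
27 ^ 18 = 9
9 ^ 51 = 58
58 ^ 8 = 50
50 ^ 47 = 29
29 ^ 36 = 57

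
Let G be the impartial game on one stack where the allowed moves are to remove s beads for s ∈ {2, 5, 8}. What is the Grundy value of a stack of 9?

Grundy values for subtraction set {2, 5, 8}:
g(0) = mex{} = 0
g(1) = mex{} = 0
g(2) = mex{0} = 1
g(3) = mex{0} = 1
g(4) = mex{1} = 0
g(5) = mex{0,1} = 2
g(6) = mex{0} = 1
g(7) = mex{1,2} = 0
g(8) = mex{0,1} = 2
g(9) = mex{0} = 1
So g(9) = 1.

1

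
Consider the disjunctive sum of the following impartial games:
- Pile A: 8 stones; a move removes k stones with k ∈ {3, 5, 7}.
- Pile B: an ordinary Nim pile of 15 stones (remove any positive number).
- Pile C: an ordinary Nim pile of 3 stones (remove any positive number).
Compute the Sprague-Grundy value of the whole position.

For pile A, compute g(0), g(1), … with moves {3, 5, 7}:
k:     0  1  2  3  4  5  6  7  8
g(k):  0  0  0  1  1  1  2  2  2
So g(8) = 2.
Pile B is a plain Nim pile of size 15, so its Grundy value is 15.
Pile C is a plain Nim pile of size 3, so its Grundy value is 3.
By the Sprague-Grundy theorem, the Grundy value of a sum of independent games is the XOR of the component values.
Combined value = 2 ⊕ 15 ⊕ 3 = 14.

14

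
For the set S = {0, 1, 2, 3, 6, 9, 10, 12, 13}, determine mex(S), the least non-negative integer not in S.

The values 0, 1, 2, 3 are all present; 4 is the first non-negative integer missing from the set.

4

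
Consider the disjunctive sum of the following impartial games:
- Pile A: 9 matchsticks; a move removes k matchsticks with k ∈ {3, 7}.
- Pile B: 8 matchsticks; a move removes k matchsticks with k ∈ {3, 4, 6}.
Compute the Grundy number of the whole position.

Grundy values for pile A (subtraction set {3, 7}):
k:     0  1  2  3  4  5  6  7  8  9
g(k):  0  0  0  1  1  1  0  2  2  1
So g(9) = 1.
Build the Grundy sequence for pile B with g(k) = mex{g(k−s) : s ∈ {3, 4, 6}, s ≤ k}:
g(0) = mex{} = 0
g(1) = mex{} = 0
g(2) = mex{} = 0
g(3) = mex{0} = 1
g(4) = mex{0} = 1
g(5) = mex{0} = 1
g(6) = mex{0,1} = 2
g(7) = mex{0,1} = 2
g(8) = mex{0,1} = 2
So g(8) = 2.
By the Sprague-Grundy theorem, the Grundy value of a sum of independent games is the XOR of the component values.
Combined value = 1 ⊕ 2 = 3.

3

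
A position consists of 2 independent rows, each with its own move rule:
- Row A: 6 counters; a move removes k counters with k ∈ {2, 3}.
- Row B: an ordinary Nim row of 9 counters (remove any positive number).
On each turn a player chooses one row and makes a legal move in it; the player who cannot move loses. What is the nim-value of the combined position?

9

Grundy values for row A (subtraction set {2, 3}):
k:     0  1  2  3  4  5  6
g(k):  0  0  1  1  2  0  0
So g(6) = 0.
Row B is a plain Nim row of size 9, so its Grundy value is 9.
By the Sprague-Grundy theorem, the Grundy value of a sum of independent games is the XOR of the component values.
Combined value = 0 XOR 9 = 9.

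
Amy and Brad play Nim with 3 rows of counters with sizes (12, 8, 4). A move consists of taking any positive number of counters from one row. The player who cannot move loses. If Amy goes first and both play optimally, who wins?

Brad wins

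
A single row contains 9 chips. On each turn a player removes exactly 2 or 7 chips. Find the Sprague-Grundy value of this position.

0

Grundy values for subtraction set {2, 7}:
k:     0  1  2  3  4  5  6  7  8  9
g(k):  0  0  1  1  0  0  1  1  2  0
So g(9) = 0.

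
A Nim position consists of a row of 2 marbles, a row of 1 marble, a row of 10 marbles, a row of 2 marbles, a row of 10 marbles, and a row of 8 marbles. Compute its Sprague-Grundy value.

9

Nim-sum: 2 ^ 1 ^ 10 ^ 2 ^ 10 ^ 8 = 9.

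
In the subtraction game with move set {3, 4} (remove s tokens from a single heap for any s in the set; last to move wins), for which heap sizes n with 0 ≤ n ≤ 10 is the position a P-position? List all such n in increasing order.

Grundy values for subtraction set {3, 4}:
g(0) = mex{} = 0
g(1) = mex{} = 0
g(2) = mex{} = 0
g(3) = mex{0} = 1
g(4) = mex{0} = 1
g(5) = mex{0} = 1
g(6) = mex{0,1} = 2
g(7) = mex{1} = 0
g(8) = mex{1} = 0
g(9) = mex{1,2} = 0
g(10) = mex{0,2} = 1
The P-positions (g = 0) in 0..10 are 0, 1, 2, 7, 8, 9.

0, 1, 2, 7, 8, 9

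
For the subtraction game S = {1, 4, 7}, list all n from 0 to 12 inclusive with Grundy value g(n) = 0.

0, 2, 5, 8, 10

Build the Grundy sequence with g(k) = mex{g(k−s) : s ∈ {1, 4, 7}, s ≤ k}:
k:     0  1  2  3  4  5  6  7  8  9 10 11 12
g(k):  0  1  0  1  2  0  1  2  0  1  0  1  2
The P-positions (g = 0) in 0..12 are 0, 2, 5, 8, 10.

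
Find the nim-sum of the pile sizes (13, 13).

0

Nim-sum: 13 ^ 13 = 0.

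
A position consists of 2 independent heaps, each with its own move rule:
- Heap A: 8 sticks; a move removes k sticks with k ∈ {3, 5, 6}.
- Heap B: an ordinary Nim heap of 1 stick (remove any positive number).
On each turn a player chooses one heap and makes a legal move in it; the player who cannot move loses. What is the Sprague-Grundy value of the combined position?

Grundy values for heap A (subtraction set {3, 5, 6}):
g(0) = mex{} = 0
g(1) = mex{} = 0
g(2) = mex{} = 0
g(3) = mex{0} = 1
g(4) = mex{0} = 1
g(5) = mex{0} = 1
g(6) = mex{0,1} = 2
g(7) = mex{0,1} = 2
g(8) = mex{0,1} = 2
So g(8) = 2.
Heap B is a plain Nim heap of size 1, so its Grundy value is 1.
The value of a disjunctive sum is the nim-sum of the parts.
Combined value = 2 ⊕ 1 = 3.

3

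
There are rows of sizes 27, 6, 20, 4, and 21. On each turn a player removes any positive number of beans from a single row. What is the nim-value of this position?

Compute the nim-sum pairwise:
27 ^ 6 = 29
29 ^ 20 = 9
9 ^ 4 = 13
13 ^ 21 = 24

24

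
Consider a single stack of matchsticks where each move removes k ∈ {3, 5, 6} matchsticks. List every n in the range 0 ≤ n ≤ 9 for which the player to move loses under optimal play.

0, 1, 2, 9

Compute g(0), g(1), … for moves {3, 5, 6}:
k:     0  1  2  3  4  5  6  7  8  9
g(k):  0  0  0  1  1  1  2  2  2  0
The P-positions (g = 0) in 0..9 are 0, 1, 2, 9.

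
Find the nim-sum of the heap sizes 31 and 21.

10

Nim-sum: 31 ^ 21 = 10.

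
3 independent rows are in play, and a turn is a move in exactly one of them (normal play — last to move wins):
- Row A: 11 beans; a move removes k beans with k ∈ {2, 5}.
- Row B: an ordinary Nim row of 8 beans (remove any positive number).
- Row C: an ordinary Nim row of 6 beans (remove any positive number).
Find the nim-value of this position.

14

For row A, compute g(0), g(1), … with moves {2, 5}:
g(0) = mex{} = 0
g(1) = mex{} = 0
g(2) = mex{0} = 1
g(3) = mex{0} = 1
g(4) = mex{1} = 0
g(5) = mex{0,1} = 2
g(6) = mex{0} = 1
g(7) = mex{1,2} = 0
g(8) = mex{1} = 0
g(9) = mex{0} = 1
g(10) = mex{0,2} = 1
g(11) = mex{1} = 0
So g(11) = 0.
Row B is a plain Nim row of size 8, so its Grundy value is 8.
Row C is a plain Nim row of size 6, so its Grundy value is 6.
By the Sprague-Grundy theorem, the Grundy value of a sum of independent games is the XOR of the component values.
Combined value = 0 XOR 8 XOR 6 = 14.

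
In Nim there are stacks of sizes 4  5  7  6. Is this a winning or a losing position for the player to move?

Losing position

Nim-sum: 4 ⊕ 5 ⊕ 7 ⊕ 6 = 0.
The nim-sum is 0, so this is a P-position: the player to move is in a losing position under optimal play.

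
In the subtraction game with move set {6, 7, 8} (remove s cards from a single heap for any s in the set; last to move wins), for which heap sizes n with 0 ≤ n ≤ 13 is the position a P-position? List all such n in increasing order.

0, 1, 2, 3, 4, 5

Compute g(0), g(1), … for moves {6, 7, 8}:
k:     0  1  2  3  4  5  6  7  8  9 10 11 12 13
g(k):  0  0  0  0  0  0  1  1  1  1  1  1  2  2
The P-positions (g = 0) in 0..13 are 0, 1, 2, 3, 4, 5.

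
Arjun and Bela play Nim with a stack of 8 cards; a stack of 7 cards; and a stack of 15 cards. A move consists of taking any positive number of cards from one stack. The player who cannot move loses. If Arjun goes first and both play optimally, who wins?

Bela wins

Compute the nim-sum pairwise:
8 ^ 7 = 15
15 ^ 15 = 0
The nim-sum is 0, so this is a P-position: the player to move is in a losing position under optimal play; Arjun is about to move from it and so loses — Bela wins.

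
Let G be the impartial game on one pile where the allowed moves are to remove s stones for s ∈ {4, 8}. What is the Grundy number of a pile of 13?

0

Grundy values for subtraction set {4, 8}:
g(0) = mex{} = 0
g(1) = mex{} = 0
g(2) = mex{} = 0
g(3) = mex{} = 0
g(4) = mex{0} = 1
g(5) = mex{0} = 1
g(6) = mex{0} = 1
g(7) = mex{0} = 1
g(8) = mex{0,1} = 2
g(9) = mex{0,1} = 2
g(10) = mex{0,1} = 2
g(11) = mex{0,1} = 2
g(12) = mex{1,2} = 0
g(13) = mex{1,2} = 0
So g(13) = 0.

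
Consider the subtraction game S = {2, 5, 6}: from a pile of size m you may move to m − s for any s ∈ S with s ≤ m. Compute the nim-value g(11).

Grundy values for subtraction set {2, 5, 6}:
k:     0  1  2  3  4  5  6  7  8  9 10 11
g(k):  0  0  1  1  0  2  1  3  0  2  1  0
So g(11) = 0.

0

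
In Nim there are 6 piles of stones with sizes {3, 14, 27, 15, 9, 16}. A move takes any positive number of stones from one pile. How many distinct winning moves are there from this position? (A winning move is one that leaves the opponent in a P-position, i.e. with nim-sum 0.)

0

In binary:
  00011  (3)
  01110  (14)
  11011  (27)
  01111  (15)
  01001  (9)
  10000  (16)
  -----
  00000  (0)
The nim-sum is already 0, so every move leaves a nonzero nim-sum — there are no winning moves.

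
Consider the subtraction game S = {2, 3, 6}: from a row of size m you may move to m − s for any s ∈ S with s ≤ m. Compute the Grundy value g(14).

0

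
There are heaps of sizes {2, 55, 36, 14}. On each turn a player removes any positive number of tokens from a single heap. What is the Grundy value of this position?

31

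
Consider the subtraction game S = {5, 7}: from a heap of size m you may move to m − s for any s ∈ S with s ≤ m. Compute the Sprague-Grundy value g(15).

0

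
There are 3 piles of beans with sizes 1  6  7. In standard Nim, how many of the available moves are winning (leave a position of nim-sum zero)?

0

Compute the nim-sum pairwise:
1 ⊕ 6 = 7
7 ⊕ 7 = 0
The nim-sum is already 0, so every move leaves a nonzero nim-sum — there are no winning moves.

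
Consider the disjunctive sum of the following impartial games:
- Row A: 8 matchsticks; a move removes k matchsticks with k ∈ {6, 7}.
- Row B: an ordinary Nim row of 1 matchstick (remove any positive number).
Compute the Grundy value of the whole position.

0

For row A, compute g(0), g(1), … with moves {6, 7}:
k:     0  1  2  3  4  5  6  7  8
g(k):  0  0  0  0  0  0  1  1  1
So g(8) = 1.
Row B is a plain Nim row of size 1, so its Grundy value is 1.
The value of a disjunctive sum is the nim-sum of the parts.
Combined value = 1 ⊕ 1 = 0.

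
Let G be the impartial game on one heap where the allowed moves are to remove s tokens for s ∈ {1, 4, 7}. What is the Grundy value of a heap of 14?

1

Build the Grundy sequence with g(k) = mex{g(k−s) : s ∈ {1, 4, 7}, s ≤ k}:
k:     0  1  2  3  4  5  6  7  8  9 10 11 12 13 14
g(k):  0  1  0  1  2  0  1  2  0  1  0  1  2  0  1
So g(14) = 1.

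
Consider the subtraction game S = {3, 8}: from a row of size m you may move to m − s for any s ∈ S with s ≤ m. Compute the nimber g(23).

0

Grundy values for subtraction set {3, 8}:
k:     0  1  2  3  4  5  6  7  8  9 10 11 12 13 14 15 16 17 18 19 20 21 22 23
g(k):  0  0  0  1  1  1  0  0  2  1  1  0  0  0  1  1  1  0  0  2  1  1  0  0
So g(23) = 0.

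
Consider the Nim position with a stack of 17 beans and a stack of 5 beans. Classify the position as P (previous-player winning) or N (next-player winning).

N-position

Nim-sum: 17 ⊕ 5 = 20.
The nim-sum is 20 ≠ 0, so this is an N-position: the player to move can win.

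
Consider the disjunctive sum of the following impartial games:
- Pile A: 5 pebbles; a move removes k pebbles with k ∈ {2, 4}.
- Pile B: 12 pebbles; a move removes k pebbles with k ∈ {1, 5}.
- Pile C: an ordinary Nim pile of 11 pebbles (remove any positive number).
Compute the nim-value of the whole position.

9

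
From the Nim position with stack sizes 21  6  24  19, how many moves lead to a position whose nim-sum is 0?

Bitwise XOR of the heap sizes:
  10101  (21)
  00110  (6)
  11000  (24)
  10011  (19)
  -----
  11000  (24)
The overall nim-sum is X = 24. A stack of size p has a winning move iff p XOR X < p (reduce it to p XOR X).
  21: 21 XOR 24 = 13 < 21 — winning move (to 13).
  6: 6 XOR 24 = 30 ≥ 6 — no move.
  24: 24 XOR 24 = 0 < 24 — winning move (to 0).
  19: 19 XOR 24 = 11 < 19 — winning move (to 11).
That gives 3 winning moves.

3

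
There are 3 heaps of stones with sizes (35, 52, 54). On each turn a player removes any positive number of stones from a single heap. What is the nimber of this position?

33

Nim-sum: 35 ⊕ 52 ⊕ 54 = 33.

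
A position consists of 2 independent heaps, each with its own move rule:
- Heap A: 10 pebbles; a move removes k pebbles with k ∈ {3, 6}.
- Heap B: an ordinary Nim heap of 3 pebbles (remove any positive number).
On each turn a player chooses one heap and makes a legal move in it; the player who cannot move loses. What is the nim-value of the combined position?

3

Grundy values for heap A (subtraction set {3, 6}):
g(0) = mex{} = 0
g(1) = mex{} = 0
g(2) = mex{} = 0
g(3) = mex{0} = 1
g(4) = mex{0} = 1
g(5) = mex{0} = 1
g(6) = mex{0,1} = 2
g(7) = mex{0,1} = 2
g(8) = mex{0,1} = 2
g(9) = mex{1,2} = 0
g(10) = mex{1,2} = 0
So g(10) = 0.
Heap B is a plain Nim heap of size 3, so its Grundy value is 3.
The value of a disjunctive sum is the nim-sum of the parts.
Combined value = 0 XOR 3 = 3.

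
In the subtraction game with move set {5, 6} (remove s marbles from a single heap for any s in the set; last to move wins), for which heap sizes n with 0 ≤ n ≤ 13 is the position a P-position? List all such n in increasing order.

0, 1, 2, 3, 4, 11, 12, 13

Compute g(0), g(1), … for moves {5, 6}:
k:     0  1  2  3  4  5  6  7  8  9 10 11 12 13
g(k):  0  0  0  0  0  1  1  1  1  1  2  0  0  0
The P-positions (g = 0) in 0..13 are 0, 1, 2, 3, 4, 11, 12, 13.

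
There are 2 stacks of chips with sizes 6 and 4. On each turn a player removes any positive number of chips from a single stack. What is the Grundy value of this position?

Compute the nim-sum pairwise:
6 ⊕ 4 = 2

2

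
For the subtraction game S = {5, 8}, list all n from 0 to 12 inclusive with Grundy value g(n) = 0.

Build the Grundy sequence with g(k) = mex{g(k−s) : s ∈ {5, 8}, s ≤ k}:
g(0) = mex{} = 0
g(1) = mex{} = 0
g(2) = mex{} = 0
g(3) = mex{} = 0
g(4) = mex{} = 0
g(5) = mex{0} = 1
g(6) = mex{0} = 1
g(7) = mex{0} = 1
g(8) = mex{0} = 1
g(9) = mex{0} = 1
g(10) = mex{0,1} = 2
g(11) = mex{0,1} = 2
g(12) = mex{0,1} = 2
The P-positions (g = 0) in 0..12 are 0, 1, 2, 3, 4.

0, 1, 2, 3, 4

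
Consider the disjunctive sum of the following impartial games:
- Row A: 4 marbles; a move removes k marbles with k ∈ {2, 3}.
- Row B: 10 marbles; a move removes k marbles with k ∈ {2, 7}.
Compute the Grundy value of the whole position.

2

Grundy values for row A (subtraction set {2, 3}):
k:     0  1  2  3  4
g(k):  0  0  1  1  2
So g(4) = 2.
For row B, compute g(0), g(1), … with moves {2, 7}:
k:     0  1  2  3  4  5  6  7  8  9 10
g(k):  0  0  1  1  0  0  1  1  2  0  0
So g(10) = 0.
The value of a disjunctive sum is the nim-sum of the parts.
Combined value = 2 ⊕ 0 = 2.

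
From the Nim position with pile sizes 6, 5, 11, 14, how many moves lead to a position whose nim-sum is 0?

3

Compute the nim-sum pairwise:
6 XOR 5 = 3
3 XOR 11 = 8
8 XOR 14 = 6
The overall nim-sum is X = 6. A pile of size p has a winning move iff p XOR X < p (reduce it to p XOR X).
  6: 6 XOR 6 = 0 < 6 — winning move (to 0).
  5: 5 XOR 6 = 3 < 5 — winning move (to 3).
  11: 11 XOR 6 = 13 ≥ 11 — no move.
  14: 14 XOR 6 = 8 < 14 — winning move (to 8).
That gives 3 winning moves.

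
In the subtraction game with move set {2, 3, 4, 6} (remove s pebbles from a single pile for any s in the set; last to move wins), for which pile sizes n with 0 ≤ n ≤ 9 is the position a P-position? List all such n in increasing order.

Grundy values for subtraction set {2, 3, 4, 6}:
g(0) = mex{} = 0
g(1) = mex{} = 0
g(2) = mex{0} = 1
g(3) = mex{0} = 1
g(4) = mex{0,1} = 2
g(5) = mex{0,1} = 2
g(6) = mex{0,1,2} = 3
g(7) = mex{0,1,2} = 3
g(8) = mex{1,2,3} = 0
g(9) = mex{1,2,3} = 0
The P-positions (g = 0) in 0..9 are 0, 1, 8, 9.

0, 1, 8, 9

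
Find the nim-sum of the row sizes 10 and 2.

8

In binary:
  1010  (10)
  0010  (2)
  ----
  1000  (8)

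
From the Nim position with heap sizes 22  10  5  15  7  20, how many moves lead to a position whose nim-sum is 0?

Bitwise XOR of the heap sizes:
  10110  (22)
  01010  (10)
  00101  (5)
  01111  (15)
  00111  (7)
  10100  (20)
  -----
  00101  (5)
The overall nim-sum is X = 5. A heap of size p has a winning move iff p XOR X < p (reduce it to p XOR X).
  22: 22 XOR 5 = 19 < 22 — winning move (to 19).
  10: 10 XOR 5 = 15 ≥ 10 — no move.
  5: 5 XOR 5 = 0 < 5 — winning move (to 0).
  15: 15 XOR 5 = 10 < 15 — winning move (to 10).
  7: 7 XOR 5 = 2 < 7 — winning move (to 2).
  20: 20 XOR 5 = 17 < 20 — winning move (to 17).
That gives 5 winning moves.

5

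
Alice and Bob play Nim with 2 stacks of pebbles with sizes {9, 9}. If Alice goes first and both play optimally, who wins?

Bob wins

Write each in binary and XOR column by column:
  1001  (9)
  1001  (9)
  ----
  0000  (0)
The nim-sum is 0, so this is a P-position: the player to move is in a losing position under optimal play; Alice is about to move from it and so loses — Bob wins.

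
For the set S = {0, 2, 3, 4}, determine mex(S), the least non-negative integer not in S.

1

0 is in the set but 1 is not, so the mex is 1.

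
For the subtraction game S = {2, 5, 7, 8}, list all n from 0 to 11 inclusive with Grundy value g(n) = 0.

0, 1, 4, 10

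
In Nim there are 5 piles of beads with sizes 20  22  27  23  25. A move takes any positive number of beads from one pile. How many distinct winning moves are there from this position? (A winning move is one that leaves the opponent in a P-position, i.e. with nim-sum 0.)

Nim-sum: 20 ^ 22 ^ 27 ^ 23 ^ 25 = 23.
The overall nim-sum is X = 23. A pile of size p has a winning move iff p XOR X < p (reduce it to p XOR X).
  20: 20 XOR 23 = 3 < 20 — winning move (to 3).
  22: 22 XOR 23 = 1 < 22 — winning move (to 1).
  27: 27 XOR 23 = 12 < 27 — winning move (to 12).
  23: 23 XOR 23 = 0 < 23 — winning move (to 0).
  25: 25 XOR 23 = 14 < 25 — winning move (to 14).
That gives 5 winning moves.

5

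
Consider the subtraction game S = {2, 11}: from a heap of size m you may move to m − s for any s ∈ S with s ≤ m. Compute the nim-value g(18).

Build the Grundy sequence with g(k) = mex{g(k−s) : s ∈ {2, 11}, s ≤ k}:
k:     0  1  2  3  4  5  6  7  8  9 10 11 12 13 14 15 16 17 18
g(k):  0  0  1  1  0  0  1  1  0  0  1  1  2  0  0  1  1  0  0
So g(18) = 0.

0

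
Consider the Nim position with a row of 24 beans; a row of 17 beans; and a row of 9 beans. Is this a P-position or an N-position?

P-position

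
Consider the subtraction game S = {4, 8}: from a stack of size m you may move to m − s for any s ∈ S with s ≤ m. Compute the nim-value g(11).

Compute g(0), g(1), … for moves {4, 8}:
g(0) = mex{} = 0
g(1) = mex{} = 0
g(2) = mex{} = 0
g(3) = mex{} = 0
g(4) = mex{0} = 1
g(5) = mex{0} = 1
g(6) = mex{0} = 1
g(7) = mex{0} = 1
g(8) = mex{0,1} = 2
g(9) = mex{0,1} = 2
g(10) = mex{0,1} = 2
g(11) = mex{0,1} = 2
So g(11) = 2.

2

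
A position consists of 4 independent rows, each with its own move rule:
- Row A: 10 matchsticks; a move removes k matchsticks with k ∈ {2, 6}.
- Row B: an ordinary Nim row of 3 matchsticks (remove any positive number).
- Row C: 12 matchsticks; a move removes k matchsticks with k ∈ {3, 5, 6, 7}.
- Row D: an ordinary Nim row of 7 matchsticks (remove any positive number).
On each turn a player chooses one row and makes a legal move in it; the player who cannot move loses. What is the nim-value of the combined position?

5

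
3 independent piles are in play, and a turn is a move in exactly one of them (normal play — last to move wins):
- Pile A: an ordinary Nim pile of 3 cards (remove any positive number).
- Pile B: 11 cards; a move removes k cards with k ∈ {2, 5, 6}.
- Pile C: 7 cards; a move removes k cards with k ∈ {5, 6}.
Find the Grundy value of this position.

2

Pile A is a plain Nim pile of size 3, so its Grundy value is 3.
Build the Grundy sequence for pile B with g(k) = mex{g(k−s) : s ∈ {2, 5, 6}, s ≤ k}:
g(0) = mex{} = 0
g(1) = mex{} = 0
g(2) = mex{0} = 1
g(3) = mex{0} = 1
g(4) = mex{1} = 0
g(5) = mex{0,1} = 2
g(6) = mex{0} = 1
g(7) = mex{0,1,2} = 3
g(8) = mex{1} = 0
g(9) = mex{0,1,3} = 2
g(10) = mex{0,2} = 1
g(11) = mex{1,2} = 0
So g(11) = 0.
Grundy values for pile C (subtraction set {5, 6}):
g(0) = mex{} = 0
g(1) = mex{} = 0
g(2) = mex{} = 0
g(3) = mex{} = 0
g(4) = mex{} = 0
g(5) = mex{0} = 1
g(6) = mex{0} = 1
g(7) = mex{0} = 1
So g(7) = 1.
By the Sprague-Grundy theorem, the Grundy value of a sum of independent games is the XOR of the component values.
Combined value = 3 XOR 0 XOR 1 = 2.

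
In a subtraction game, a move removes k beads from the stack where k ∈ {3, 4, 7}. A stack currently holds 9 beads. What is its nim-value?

Build the Grundy sequence with g(k) = mex{g(k−s) : s ∈ {3, 4, 7}, s ≤ k}:
k:     0  1  2  3  4  5  6  7  8  9
g(k):  0  0  0  1  1  1  2  2  2  3
So g(9) = 3.

3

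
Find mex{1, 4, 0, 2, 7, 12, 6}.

The values 0, 1, 2 are all present; 3 is the first non-negative integer missing from the set.

3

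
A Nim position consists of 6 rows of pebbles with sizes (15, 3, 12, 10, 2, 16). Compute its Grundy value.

Bitwise XOR of the heap sizes:
  01111  (15)
  00011  (3)
  01100  (12)
  01010  (10)
  00010  (2)
  10000  (16)
  -----
  11000  (24)

24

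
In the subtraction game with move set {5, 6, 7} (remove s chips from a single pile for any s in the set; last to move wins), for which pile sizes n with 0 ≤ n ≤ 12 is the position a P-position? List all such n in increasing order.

0, 1, 2, 3, 4, 12

Compute g(0), g(1), … for moves {5, 6, 7}:
g(0) = mex{} = 0
g(1) = mex{} = 0
g(2) = mex{} = 0
g(3) = mex{} = 0
g(4) = mex{} = 0
g(5) = mex{0} = 1
g(6) = mex{0} = 1
g(7) = mex{0} = 1
g(8) = mex{0} = 1
g(9) = mex{0} = 1
g(10) = mex{0,1} = 2
g(11) = mex{0,1} = 2
g(12) = mex{1} = 0
The P-positions (g = 0) in 0..12 are 0, 1, 2, 3, 4, 12.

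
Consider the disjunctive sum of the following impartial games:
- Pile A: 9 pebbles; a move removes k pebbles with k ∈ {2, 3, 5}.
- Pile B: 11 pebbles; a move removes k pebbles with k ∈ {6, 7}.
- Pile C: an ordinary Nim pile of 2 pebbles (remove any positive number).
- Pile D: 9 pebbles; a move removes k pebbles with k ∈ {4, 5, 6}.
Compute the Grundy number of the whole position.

0

Build the Grundy sequence for pile A with g(k) = mex{g(k−s) : s ∈ {2, 3, 5}, s ≤ k}:
k:     0  1  2  3  4  5  6  7  8  9
g(k):  0  0  1  1  2  2  3  0  0  1
So g(9) = 1.
Grundy values for pile B (subtraction set {6, 7}):
k:     0  1  2  3  4  5  6  7  8  9 10 11
g(k):  0  0  0  0  0  0  1  1  1  1  1  1
So g(11) = 1.
Pile C is a plain Nim pile of size 2, so its Grundy value is 2.
Grundy values for pile D (subtraction set {4, 5, 6}):
g(0) = mex{} = 0
g(1) = mex{} = 0
g(2) = mex{} = 0
g(3) = mex{} = 0
g(4) = mex{0} = 1
g(5) = mex{0} = 1
g(6) = mex{0} = 1
g(7) = mex{0} = 1
g(8) = mex{0,1} = 2
g(9) = mex{0,1} = 2
So g(9) = 2.
The value of a disjunctive sum is the nim-sum of the parts.
Combined value = 1 ⊕ 1 ⊕ 2 ⊕ 2 = 0.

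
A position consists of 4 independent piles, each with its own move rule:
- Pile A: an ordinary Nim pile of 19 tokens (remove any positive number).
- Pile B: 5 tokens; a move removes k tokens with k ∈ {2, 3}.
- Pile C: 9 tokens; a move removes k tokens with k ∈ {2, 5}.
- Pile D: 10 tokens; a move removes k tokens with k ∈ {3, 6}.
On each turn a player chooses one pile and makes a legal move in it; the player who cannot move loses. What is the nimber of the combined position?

Pile A is a plain Nim pile of size 19, so its Grundy value is 19.
For pile B, compute g(0), g(1), … with moves {2, 3}:
g(0) = mex{} = 0
g(1) = mex{} = 0
g(2) = mex{0} = 1
g(3) = mex{0} = 1
g(4) = mex{0,1} = 2
g(5) = mex{1} = 0
So g(5) = 0.
Grundy values for pile C (subtraction set {2, 5}):
g(0) = mex{} = 0
g(1) = mex{} = 0
g(2) = mex{0} = 1
g(3) = mex{0} = 1
g(4) = mex{1} = 0
g(5) = mex{0,1} = 2
g(6) = mex{0} = 1
g(7) = mex{1,2} = 0
g(8) = mex{1} = 0
g(9) = mex{0} = 1
So g(9) = 1.
For pile D, compute g(0), g(1), … with moves {3, 6}:
g(0) = mex{} = 0
g(1) = mex{} = 0
g(2) = mex{} = 0
g(3) = mex{0} = 1
g(4) = mex{0} = 1
g(5) = mex{0} = 1
g(6) = mex{0,1} = 2
g(7) = mex{0,1} = 2
g(8) = mex{0,1} = 2
g(9) = mex{1,2} = 0
g(10) = mex{1,2} = 0
So g(10) = 0.
The value of a disjunctive sum is the nim-sum of the parts.
Combined value = 19 XOR 0 XOR 1 XOR 0 = 18.

18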